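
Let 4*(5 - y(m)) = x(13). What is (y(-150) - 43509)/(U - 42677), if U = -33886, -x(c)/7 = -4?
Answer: 43511/76563 ≈ 0.56830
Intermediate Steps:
x(c) = 28 (x(c) = -7*(-4) = 28)
y(m) = -2 (y(m) = 5 - 1/4*28 = 5 - 7 = -2)
(y(-150) - 43509)/(U - 42677) = (-2 - 43509)/(-33886 - 42677) = -43511/(-76563) = -43511*(-1/76563) = 43511/76563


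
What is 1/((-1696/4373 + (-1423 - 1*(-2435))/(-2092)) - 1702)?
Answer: -2287079/3894601835 ≈ -0.00058724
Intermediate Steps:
1/((-1696/4373 + (-1423 - 1*(-2435))/(-2092)) - 1702) = 1/((-1696*1/4373 + (-1423 + 2435)*(-1/2092)) - 1702) = 1/((-1696/4373 + 1012*(-1/2092)) - 1702) = 1/((-1696/4373 - 253/523) - 1702) = 1/(-1993377/2287079 - 1702) = 1/(-3894601835/2287079) = -2287079/3894601835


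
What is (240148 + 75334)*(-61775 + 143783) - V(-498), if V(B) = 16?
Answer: 25872047840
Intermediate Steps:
(240148 + 75334)*(-61775 + 143783) - V(-498) = (240148 + 75334)*(-61775 + 143783) - 1*16 = 315482*82008 - 16 = 25872047856 - 16 = 25872047840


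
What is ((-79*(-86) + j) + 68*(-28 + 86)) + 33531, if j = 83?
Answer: 44352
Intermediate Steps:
((-79*(-86) + j) + 68*(-28 + 86)) + 33531 = ((-79*(-86) + 83) + 68*(-28 + 86)) + 33531 = ((6794 + 83) + 68*58) + 33531 = (6877 + 3944) + 33531 = 10821 + 33531 = 44352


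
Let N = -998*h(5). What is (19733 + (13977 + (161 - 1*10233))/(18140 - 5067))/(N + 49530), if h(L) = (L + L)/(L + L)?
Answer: 128986707/317229418 ≈ 0.40660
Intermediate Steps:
h(L) = 1 (h(L) = (2*L)/((2*L)) = (2*L)*(1/(2*L)) = 1)
N = -998 (N = -998*1 = -998)
(19733 + (13977 + (161 - 1*10233))/(18140 - 5067))/(N + 49530) = (19733 + (13977 + (161 - 1*10233))/(18140 - 5067))/(-998 + 49530) = (19733 + (13977 + (161 - 10233))/13073)/48532 = (19733 + (13977 - 10072)*(1/13073))*(1/48532) = (19733 + 3905*(1/13073))*(1/48532) = (19733 + 3905/13073)*(1/48532) = (257973414/13073)*(1/48532) = 128986707/317229418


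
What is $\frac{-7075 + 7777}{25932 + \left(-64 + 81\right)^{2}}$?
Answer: $\frac{54}{2017} \approx 0.026772$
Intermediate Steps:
$\frac{-7075 + 7777}{25932 + \left(-64 + 81\right)^{2}} = \frac{702}{25932 + 17^{2}} = \frac{702}{25932 + 289} = \frac{702}{26221} = 702 \cdot \frac{1}{26221} = \frac{54}{2017}$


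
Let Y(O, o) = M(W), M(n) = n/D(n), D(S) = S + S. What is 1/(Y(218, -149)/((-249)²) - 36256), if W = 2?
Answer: -124002/4495816511 ≈ -2.7582e-5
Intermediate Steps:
D(S) = 2*S
M(n) = ½ (M(n) = n/((2*n)) = n*(1/(2*n)) = ½)
Y(O, o) = ½
1/(Y(218, -149)/((-249)²) - 36256) = 1/(1/(2*((-249)²)) - 36256) = 1/((½)/62001 - 36256) = 1/((½)*(1/62001) - 36256) = 1/(1/124002 - 36256) = 1/(-4495816511/124002) = -124002/4495816511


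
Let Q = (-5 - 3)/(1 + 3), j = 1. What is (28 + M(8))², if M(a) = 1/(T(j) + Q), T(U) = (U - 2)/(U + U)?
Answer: 19044/25 ≈ 761.76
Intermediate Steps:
Q = -2 (Q = -8/4 = -8*¼ = -2)
T(U) = (-2 + U)/(2*U) (T(U) = (-2 + U)/((2*U)) = (-2 + U)*(1/(2*U)) = (-2 + U)/(2*U))
M(a) = -⅖ (M(a) = 1/((½)*(-2 + 1)/1 - 2) = 1/((½)*1*(-1) - 2) = 1/(-½ - 2) = 1/(-5/2) = -⅖)
(28 + M(8))² = (28 - ⅖)² = (138/5)² = 19044/25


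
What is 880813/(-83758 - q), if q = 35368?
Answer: -880813/119126 ≈ -7.3940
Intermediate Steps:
880813/(-83758 - q) = 880813/(-83758 - 1*35368) = 880813/(-83758 - 35368) = 880813/(-119126) = 880813*(-1/119126) = -880813/119126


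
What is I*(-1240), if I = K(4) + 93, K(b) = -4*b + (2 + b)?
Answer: -102920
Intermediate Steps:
K(b) = 2 - 3*b
I = 83 (I = (2 - 3*4) + 93 = (2 - 12) + 93 = -10 + 93 = 83)
I*(-1240) = 83*(-1240) = -102920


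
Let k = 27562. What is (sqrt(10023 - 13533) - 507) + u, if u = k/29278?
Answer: -7408192/14639 + 3*I*sqrt(390) ≈ -506.06 + 59.245*I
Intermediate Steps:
u = 13781/14639 (u = 27562/29278 = 27562*(1/29278) = 13781/14639 ≈ 0.94139)
(sqrt(10023 - 13533) - 507) + u = (sqrt(10023 - 13533) - 507) + 13781/14639 = (sqrt(-3510) - 507) + 13781/14639 = (3*I*sqrt(390) - 507) + 13781/14639 = (-507 + 3*I*sqrt(390)) + 13781/14639 = -7408192/14639 + 3*I*sqrt(390)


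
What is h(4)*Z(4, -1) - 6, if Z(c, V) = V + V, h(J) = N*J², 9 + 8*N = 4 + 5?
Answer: -6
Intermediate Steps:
N = 0 (N = -9/8 + (4 + 5)/8 = -9/8 + (⅛)*9 = -9/8 + 9/8 = 0)
h(J) = 0 (h(J) = 0*J² = 0)
Z(c, V) = 2*V
h(4)*Z(4, -1) - 6 = 0*(2*(-1)) - 6 = 0*(-2) - 6 = 0 - 6 = -6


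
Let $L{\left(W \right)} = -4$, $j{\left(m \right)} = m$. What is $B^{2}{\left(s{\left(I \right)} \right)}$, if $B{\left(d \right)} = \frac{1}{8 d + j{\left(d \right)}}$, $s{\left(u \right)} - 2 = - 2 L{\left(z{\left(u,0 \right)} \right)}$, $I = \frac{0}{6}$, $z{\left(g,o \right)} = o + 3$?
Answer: $\frac{1}{8100} \approx 0.00012346$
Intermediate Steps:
$z{\left(g,o \right)} = 3 + o$
$I = 0$ ($I = 0 \cdot \frac{1}{6} = 0$)
$s{\left(u \right)} = 10$ ($s{\left(u \right)} = 2 - -8 = 2 + 8 = 10$)
$B{\left(d \right)} = \frac{1}{9 d}$ ($B{\left(d \right)} = \frac{1}{8 d + d} = \frac{1}{9 d}$)
$B^{2}{\left(s{\left(I \right)} \right)} = \left(\frac{1}{9 \cdot 10}\right)^{2} = \left(\frac{1}{9} \cdot \frac{1}{10}\right)^{2} = \left(\frac{1}{90}\right)^{2} = \frac{1}{8100}$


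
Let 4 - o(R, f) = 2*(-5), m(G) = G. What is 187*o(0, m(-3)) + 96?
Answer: 2714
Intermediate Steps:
o(R, f) = 14 (o(R, f) = 4 - 2*(-5) = 4 - 1*(-10) = 4 + 10 = 14)
187*o(0, m(-3)) + 96 = 187*14 + 96 = 2618 + 96 = 2714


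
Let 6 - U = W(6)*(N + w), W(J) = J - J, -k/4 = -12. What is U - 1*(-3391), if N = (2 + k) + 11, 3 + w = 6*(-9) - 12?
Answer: 3397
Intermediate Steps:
k = 48 (k = -4*(-12) = 48)
W(J) = 0
w = -69 (w = -3 + (6*(-9) - 12) = -3 + (-54 - 12) = -3 - 66 = -69)
N = 61 (N = (2 + 48) + 11 = 50 + 11 = 61)
U = 6 (U = 6 - 0*(61 - 69) = 6 - 0*(-8) = 6 - 1*0 = 6 + 0 = 6)
U - 1*(-3391) = 6 - 1*(-3391) = 6 + 3391 = 3397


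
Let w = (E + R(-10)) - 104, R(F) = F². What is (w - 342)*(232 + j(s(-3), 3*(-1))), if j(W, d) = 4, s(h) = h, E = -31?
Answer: -88972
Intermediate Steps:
w = -35 (w = (-31 + (-10)²) - 104 = (-31 + 100) - 104 = 69 - 104 = -35)
(w - 342)*(232 + j(s(-3), 3*(-1))) = (-35 - 342)*(232 + 4) = -377*236 = -88972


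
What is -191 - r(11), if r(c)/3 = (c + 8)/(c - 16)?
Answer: -898/5 ≈ -179.60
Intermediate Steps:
r(c) = 3*(8 + c)/(-16 + c) (r(c) = 3*((c + 8)/(c - 16)) = 3*((8 + c)/(-16 + c)) = 3*(8 + c)/(-16 + c))
-191 - r(11) = -191 - 3*(8 + 11)/(-16 + 11) = -191 - 3*19/(-5) = -191 - 3*(-1)*19/5 = -191 - 1*(-57/5) = -191 + 57/5 = -898/5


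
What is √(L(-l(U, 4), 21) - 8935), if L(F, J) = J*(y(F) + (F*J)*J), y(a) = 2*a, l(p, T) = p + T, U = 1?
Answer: 5*I*√2218 ≈ 235.48*I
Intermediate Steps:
l(p, T) = T + p
L(F, J) = J*(2*F + F*J²) (L(F, J) = J*(2*F + (F*J)*J) = J*(2*F + F*J²))
√(L(-l(U, 4), 21) - 8935) = √(-(4 + 1)*21*(2 + 21²) - 8935) = √(-1*5*21*(2 + 441) - 8935) = √(-5*21*443 - 8935) = √(-46515 - 8935) = √(-55450) = 5*I*√2218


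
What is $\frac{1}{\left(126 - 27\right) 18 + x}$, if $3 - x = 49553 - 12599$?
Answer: $- \frac{1}{35169} \approx -2.8434 \cdot 10^{-5}$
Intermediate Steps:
$x = -36951$ ($x = 3 - \left(49553 - 12599\right) = 3 - 36954 = -36951$)
$\frac{1}{\left(126 - 27\right) 18 + x} = \frac{1}{\left(126 - 27\right) 18 - 36951} = \frac{1}{99 \cdot 18 - 36951} = \frac{1}{1782 - 36951} = \frac{1}{-35169} = - \frac{1}{35169}$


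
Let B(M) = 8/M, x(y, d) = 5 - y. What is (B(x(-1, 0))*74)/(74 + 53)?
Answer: 296/381 ≈ 0.77690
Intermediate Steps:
(B(x(-1, 0))*74)/(74 + 53) = ((8/(5 - 1*(-1)))*74)/(74 + 53) = ((8/(5 + 1))*74)/127 = ((8/6)*74)*(1/127) = ((8*(⅙))*74)*(1/127) = ((4/3)*74)*(1/127) = (296/3)*(1/127) = 296/381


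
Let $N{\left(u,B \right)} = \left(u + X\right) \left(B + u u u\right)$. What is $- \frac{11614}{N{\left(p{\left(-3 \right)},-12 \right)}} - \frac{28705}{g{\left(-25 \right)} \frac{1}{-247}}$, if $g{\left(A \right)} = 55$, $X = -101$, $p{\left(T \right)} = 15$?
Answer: $\frac{205059530320}{1590699} \approx 1.2891 \cdot 10^{5}$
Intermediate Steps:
$N{\left(u,B \right)} = \left(-101 + u\right) \left(B + u^{3}\right)$ ($N{\left(u,B \right)} = \left(u - 101\right) \left(B + u u u\right) = \left(-101 + u\right) \left(B + u^{2} u\right) = \left(-101 + u\right) \left(B + u^{3}\right)$)
$- \frac{11614}{N{\left(p{\left(-3 \right)},-12 \right)}} - \frac{28705}{g{\left(-25 \right)} \frac{1}{-247}} = - \frac{11614}{15^{4} - -1212 - 101 \cdot 15^{3} - 180} - \frac{28705}{55 \frac{1}{-247}} = - \frac{11614}{50625 + 1212 - 340875 - 180} - \frac{28705}{55 \left(- \frac{1}{247}\right)} = - \frac{11614}{50625 + 1212 - 340875 - 180} - \frac{28705}{- \frac{55}{247}} = - \frac{11614}{-289218} - - \frac{1418027}{11} = \left(-11614\right) \left(- \frac{1}{289218}\right) + \frac{1418027}{11} = \frac{5807}{144609} + \frac{1418027}{11} = \frac{205059530320}{1590699}$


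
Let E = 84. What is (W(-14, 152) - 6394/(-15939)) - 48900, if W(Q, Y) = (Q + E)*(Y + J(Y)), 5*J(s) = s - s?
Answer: -26513902/693 ≈ -38260.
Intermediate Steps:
J(s) = 0 (J(s) = (s - s)/5 = (1/5)*0 = 0)
W(Q, Y) = Y*(84 + Q) (W(Q, Y) = (Q + 84)*(Y + 0) = (84 + Q)*Y = Y*(84 + Q))
(W(-14, 152) - 6394/(-15939)) - 48900 = (152*(84 - 14) - 6394/(-15939)) - 48900 = (152*70 - 6394*(-1)/15939) - 48900 = (10640 - 1*(-278/693)) - 48900 = (10640 + 278/693) - 48900 = 7373798/693 - 48900 = -26513902/693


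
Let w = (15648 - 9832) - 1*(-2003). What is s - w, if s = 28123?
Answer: 20304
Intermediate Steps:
w = 7819 (w = 5816 + 2003 = 7819)
s - w = 28123 - 1*7819 = 28123 - 7819 = 20304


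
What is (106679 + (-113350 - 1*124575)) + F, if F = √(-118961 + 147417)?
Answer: -131246 + 2*√7114 ≈ -1.3108e+5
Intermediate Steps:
F = 2*√7114 (F = √28456 = 2*√7114 ≈ 168.69)
(106679 + (-113350 - 1*124575)) + F = (106679 + (-113350 - 1*124575)) + 2*√7114 = (106679 + (-113350 - 124575)) + 2*√7114 = (106679 - 237925) + 2*√7114 = -131246 + 2*√7114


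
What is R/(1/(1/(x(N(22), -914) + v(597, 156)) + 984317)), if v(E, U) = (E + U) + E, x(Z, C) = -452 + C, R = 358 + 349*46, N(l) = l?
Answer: 64618438313/4 ≈ 1.6155e+10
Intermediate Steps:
R = 16412 (R = 358 + 16054 = 16412)
v(E, U) = U + 2*E
R/(1/(1/(x(N(22), -914) + v(597, 156)) + 984317)) = 16412/(1/(1/((-452 - 914) + (156 + 2*597)) + 984317)) = 16412/(1/(1/(-1366 + (156 + 1194)) + 984317)) = 16412/(1/(1/(-1366 + 1350) + 984317)) = 16412/(1/(1/(-16) + 984317)) = 16412/(1/(-1/16 + 984317)) = 16412/(1/(15749071/16)) = 16412/(16/15749071) = 16412*(15749071/16) = 64618438313/4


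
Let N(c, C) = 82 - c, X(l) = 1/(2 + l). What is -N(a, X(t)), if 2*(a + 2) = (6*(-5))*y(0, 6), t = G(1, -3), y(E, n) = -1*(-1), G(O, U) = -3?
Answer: -99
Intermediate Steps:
y(E, n) = 1
t = -3
a = -17 (a = -2 + ((6*(-5))*1)/2 = -2 + (-30*1)/2 = -2 + (1/2)*(-30) = -2 - 15 = -17)
-N(a, X(t)) = -(82 - 1*(-17)) = -(82 + 17) = -1*99 = -99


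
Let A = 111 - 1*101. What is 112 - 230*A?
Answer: -2188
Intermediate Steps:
A = 10 (A = 111 - 101 = 10)
112 - 230*A = 112 - 230*10 = 112 - 2300 = -2188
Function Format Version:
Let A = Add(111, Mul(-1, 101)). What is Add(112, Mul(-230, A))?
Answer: -2188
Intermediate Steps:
A = 10 (A = Add(111, -101) = 10)
Add(112, Mul(-230, A)) = Add(112, Mul(-230, 10)) = Add(112, -2300) = -2188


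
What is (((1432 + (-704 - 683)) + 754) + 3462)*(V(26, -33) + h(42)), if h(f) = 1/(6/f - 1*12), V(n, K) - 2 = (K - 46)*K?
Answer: 922676940/83 ≈ 1.1117e+7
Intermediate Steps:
V(n, K) = 2 + K*(-46 + K) (V(n, K) = 2 + (K - 46)*K = 2 + (-46 + K)*K = 2 + K*(-46 + K))
h(f) = 1/(-12 + 6/f) (h(f) = 1/(6/f - 12) = 1/(-12 + 6/f))
(((1432 + (-704 - 683)) + 754) + 3462)*(V(26, -33) + h(42)) = (((1432 + (-704 - 683)) + 754) + 3462)*((2 + (-33)² - 46*(-33)) - 1*42/(-6 + 12*42)) = (((1432 - 1387) + 754) + 3462)*((2 + 1089 + 1518) - 1*42/(-6 + 504)) = ((45 + 754) + 3462)*(2609 - 1*42/498) = (799 + 3462)*(2609 - 1*42*1/498) = 4261*(2609 - 7/83) = 4261*(216540/83) = 922676940/83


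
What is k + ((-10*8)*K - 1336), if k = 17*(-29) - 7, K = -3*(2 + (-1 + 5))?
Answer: -396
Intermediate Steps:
K = -18 (K = -3*(2 + 4) = -3*6 = -18)
k = -500 (k = -493 - 7 = -500)
k + ((-10*8)*K - 1336) = -500 + (-10*8*(-18) - 1336) = -500 + (-80*(-18) - 1336) = -500 + (1440 - 1336) = -500 + 104 = -396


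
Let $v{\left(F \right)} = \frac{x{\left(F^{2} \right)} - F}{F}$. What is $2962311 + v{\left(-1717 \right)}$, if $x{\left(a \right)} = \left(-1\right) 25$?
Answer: $\frac{5086286295}{1717} \approx 2.9623 \cdot 10^{6}$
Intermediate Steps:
$x{\left(a \right)} = -25$
$v{\left(F \right)} = \frac{-25 - F}{F}$
$2962311 + v{\left(-1717 \right)} = 2962311 + \frac{-25 - -1717}{-1717} = 2962311 - \frac{-25 + 1717}{1717} = 2962311 - \frac{1692}{1717} = \frac{5086286295}{1717}$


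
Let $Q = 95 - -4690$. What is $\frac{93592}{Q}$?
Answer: $\frac{93592}{4785} \approx 19.559$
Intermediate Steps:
$Q = 4785$ ($Q = 95 + 4690 = 4785$)
$\frac{93592}{Q} = \frac{93592}{4785}$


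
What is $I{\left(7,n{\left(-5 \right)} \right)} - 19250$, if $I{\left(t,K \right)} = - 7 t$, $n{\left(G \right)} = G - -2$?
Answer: $-19299$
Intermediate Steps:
$n{\left(G \right)} = 2 + G$ ($n{\left(G \right)} = G + 2 = 2 + G$)
$I{\left(7,n{\left(-5 \right)} \right)} - 19250 = \left(-7\right) 7 - 19250 = -49 - 19250 = -19299$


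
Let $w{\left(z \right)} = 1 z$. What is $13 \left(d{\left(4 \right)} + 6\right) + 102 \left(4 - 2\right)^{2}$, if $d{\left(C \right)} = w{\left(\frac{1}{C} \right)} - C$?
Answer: $\frac{1749}{4} \approx 437.25$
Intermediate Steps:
$w{\left(z \right)} = z$
$d{\left(C \right)} = \frac{1}{C} - C$
$13 \left(d{\left(4 \right)} + 6\right) + 102 \left(4 - 2\right)^{2} = 13 \left(\left(\frac{1}{4} - 4\right) + 6\right) + 102 \left(4 - 2\right)^{2} = 13 \left(\left(\frac{1}{4} - 4\right) + 6\right) + 102 \cdot 2^{2} = 13 \left(- \frac{15}{4} + 6\right) + 102 \cdot 4 = 13 \cdot \frac{9}{4} + 408 = \frac{117}{4} + 408 = \frac{1749}{4}$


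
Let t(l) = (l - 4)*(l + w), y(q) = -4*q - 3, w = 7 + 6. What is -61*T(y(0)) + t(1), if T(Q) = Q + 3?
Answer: -42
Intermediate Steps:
w = 13
y(q) = -3 - 4*q
T(Q) = 3 + Q
t(l) = (-4 + l)*(13 + l) (t(l) = (l - 4)*(l + 13) = (-4 + l)*(13 + l))
-61*T(y(0)) + t(1) = -61*(3 + (-3 - 4*0)) + (-52 + 1**2 + 9*1) = -61*(3 + (-3 + 0)) + (-52 + 1 + 9) = -61*(3 - 3) - 42 = -61*0 - 42 = 0 - 42 = -42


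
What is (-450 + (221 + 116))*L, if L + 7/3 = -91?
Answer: 31640/3 ≈ 10547.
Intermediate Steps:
L = -280/3 (L = -7/3 - 91 = -280/3 ≈ -93.333)
(-450 + (221 + 116))*L = (-450 + (221 + 116))*(-280/3) = (-450 + 337)*(-280/3) = -113*(-280/3) = 31640/3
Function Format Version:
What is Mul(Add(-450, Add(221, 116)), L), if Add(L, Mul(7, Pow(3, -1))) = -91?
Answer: Rational(31640, 3) ≈ 10547.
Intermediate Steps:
L = Rational(-280, 3) (L = Add(Rational(-7, 3), -91) = Rational(-280, 3) ≈ -93.333)
Mul(Add(-450, Add(221, 116)), L) = Mul(Add(-450, Add(221, 116)), Rational(-280, 3)) = Mul(Add(-450, 337), Rational(-280, 3)) = Mul(-113, Rational(-280, 3)) = Rational(31640, 3)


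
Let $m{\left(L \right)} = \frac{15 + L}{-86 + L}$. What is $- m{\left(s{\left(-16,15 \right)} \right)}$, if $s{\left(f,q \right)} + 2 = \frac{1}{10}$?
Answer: $\frac{131}{879} \approx 0.14903$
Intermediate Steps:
$s{\left(f,q \right)} = - \frac{19}{10}$ ($s{\left(f,q \right)} = -2 + \frac{1}{10} = - \frac{19}{10}$)
$m{\left(L \right)} = \frac{15 + L}{-86 + L}$
$- m{\left(s{\left(-16,15 \right)} \right)} = - \frac{15 - \frac{19}{10}}{-86 - \frac{19}{10}} = - \frac{131}{\left(- \frac{879}{10}\right) 10} = - \frac{\left(-10\right) 131}{879 \cdot 10} = \left(-1\right) \left(- \frac{131}{879}\right) = \frac{131}{879}$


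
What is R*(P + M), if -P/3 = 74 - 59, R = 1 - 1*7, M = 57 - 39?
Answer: 162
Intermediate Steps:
M = 18
R = -6 (R = 1 - 7 = -6)
P = -45 (P = -3*(74 - 59) = -3*15 = -45)
R*(P + M) = -6*(-45 + 18) = -6*(-27) = 162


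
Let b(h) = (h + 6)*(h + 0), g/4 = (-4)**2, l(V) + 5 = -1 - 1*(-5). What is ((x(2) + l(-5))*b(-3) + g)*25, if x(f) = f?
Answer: 1375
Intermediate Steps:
l(V) = -1 (l(V) = -5 + (-1 - 1*(-5)) = -5 + (-1 + 5) = -5 + 4 = -1)
g = 64 (g = 4*(-4)**2 = 4*16 = 64)
b(h) = h*(6 + h) (b(h) = (6 + h)*h = h*(6 + h))
((x(2) + l(-5))*b(-3) + g)*25 = ((2 - 1)*(-3*(6 - 3)) + 64)*25 = (1*(-3*3) + 64)*25 = (1*(-9) + 64)*25 = (-9 + 64)*25 = 55*25 = 1375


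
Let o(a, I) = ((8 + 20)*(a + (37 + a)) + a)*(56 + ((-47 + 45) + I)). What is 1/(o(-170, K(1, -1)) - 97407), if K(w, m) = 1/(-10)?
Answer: -5/2819288 ≈ -1.7735e-6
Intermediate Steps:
K(w, m) = -⅒
o(a, I) = (54 + I)*(1036 + 57*a) (o(a, I) = (28*(37 + 2*a) + a)*(56 + (-2 + I)) = ((1036 + 56*a) + a)*(54 + I) = (1036 + 57*a)*(54 + I) = (54 + I)*(1036 + 57*a))
1/(o(-170, K(1, -1)) - 97407) = 1/((55944 + 1036*(-⅒) + 3078*(-170) + 57*(-⅒)*(-170)) - 97407) = 1/((55944 - 518/5 - 523260 + 969) - 97407) = 1/(-2332253/5 - 97407) = 1/(-2819288/5) = -5/2819288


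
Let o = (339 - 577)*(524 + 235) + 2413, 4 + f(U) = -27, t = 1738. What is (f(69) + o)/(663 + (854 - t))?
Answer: 178260/221 ≈ 806.61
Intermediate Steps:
f(U) = -31 (f(U) = -4 - 27 = -31)
o = -178229 (o = -238*759 + 2413 = -180642 + 2413 = -178229)
(f(69) + o)/(663 + (854 - t)) = (-31 - 178229)/(663 + (854 - 1*1738)) = -178260/(663 + (854 - 1738)) = -178260/(663 - 884) = -178260/(-221) = -178260*(-1/221) = 178260/221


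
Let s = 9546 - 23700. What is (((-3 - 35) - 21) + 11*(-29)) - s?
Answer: 13776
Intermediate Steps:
s = -14154
(((-3 - 35) - 21) + 11*(-29)) - s = (((-3 - 35) - 21) + 11*(-29)) - 1*(-14154) = ((-38 - 21) - 319) + 14154 = (-59 - 319) + 14154 = -378 + 14154 = 13776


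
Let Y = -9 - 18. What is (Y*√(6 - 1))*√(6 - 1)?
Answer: -135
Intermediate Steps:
Y = -27
(Y*√(6 - 1))*√(6 - 1) = (-27*√(6 - 1))*√(6 - 1) = (-27*√5)*√5 = -135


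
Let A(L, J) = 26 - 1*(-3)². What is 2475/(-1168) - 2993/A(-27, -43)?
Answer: -3537899/19856 ≈ -178.18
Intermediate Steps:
A(L, J) = 17 (A(L, J) = 26 - 1*9 = 26 - 9 = 17)
2475/(-1168) - 2993/A(-27, -43) = 2475/(-1168) - 2993/17 = 2475*(-1/1168) - 2993*1/17 = -2475/1168 - 2993/17 = -3537899/19856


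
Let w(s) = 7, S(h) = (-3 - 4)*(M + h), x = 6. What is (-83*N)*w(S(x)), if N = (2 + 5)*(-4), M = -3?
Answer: 16268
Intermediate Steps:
S(h) = 21 - 7*h (S(h) = (-3 - 4)*(-3 + h) = -7*(-3 + h) = 21 - 7*h)
N = -28 (N = 7*(-4) = -28)
(-83*N)*w(S(x)) = -83*(-28)*7 = 2324*7 = 16268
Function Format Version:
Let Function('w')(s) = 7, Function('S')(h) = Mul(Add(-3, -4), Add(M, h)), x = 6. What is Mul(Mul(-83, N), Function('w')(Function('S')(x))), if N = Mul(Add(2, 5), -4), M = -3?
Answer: 16268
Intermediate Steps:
Function('S')(h) = Add(21, Mul(-7, h)) (Function('S')(h) = Mul(Add(-3, -4), Add(-3, h)) = Mul(-7, Add(-3, h)) = Add(21, Mul(-7, h)))
N = -28 (N = Mul(7, -4) = -28)
Mul(Mul(-83, N), Function('w')(Function('S')(x))) = Mul(Mul(-83, -28), 7) = Mul(2324, 7) = 16268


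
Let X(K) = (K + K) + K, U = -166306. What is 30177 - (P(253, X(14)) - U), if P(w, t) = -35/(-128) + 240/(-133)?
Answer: -2317434031/17024 ≈ -1.3613e+5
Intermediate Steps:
X(K) = 3*K (X(K) = 2*K + K = 3*K)
P(w, t) = -26065/17024 (P(w, t) = -35*(-1/128) + 240*(-1/133) = 35/128 - 240/133 = -26065/17024)
30177 - (P(253, X(14)) - U) = 30177 - (-26065/17024 - 1*(-166306)) = 30177 - (-26065/17024 + 166306) = 30177 - 1*2831167279/17024 = 30177 - 2831167279/17024 = -2317434031/17024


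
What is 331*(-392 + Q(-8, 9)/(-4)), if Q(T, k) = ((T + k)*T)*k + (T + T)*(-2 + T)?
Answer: -137034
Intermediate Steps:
Q(T, k) = 2*T*(-2 + T) + T*k*(T + k) (Q(T, k) = (T*(T + k))*k + (2*T)*(-2 + T) = T*k*(T + k) + 2*T*(-2 + T) = 2*T*(-2 + T) + T*k*(T + k))
331*(-392 + Q(-8, 9)/(-4)) = 331*(-392 - 8*(-4 + 9**2 + 2*(-8) - 8*9)/(-4)) = 331*(-392 - 8*(-4 + 81 - 16 - 72)*(-1/4)) = 331*(-392 - 8*(-11)*(-1/4)) = 331*(-392 + 88*(-1/4)) = 331*(-392 - 22) = 331*(-414) = -137034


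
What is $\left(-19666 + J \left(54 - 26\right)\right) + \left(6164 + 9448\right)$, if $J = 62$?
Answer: $-2318$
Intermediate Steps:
$\left(-19666 + J \left(54 - 26\right)\right) + \left(6164 + 9448\right) = \left(-19666 + 62 \left(54 - 26\right)\right) + \left(6164 + 9448\right) = \left(-19666 + 62 \cdot 28\right) + 15612 = \left(-19666 + 1736\right) + 15612 = -17930 + 15612 = -2318$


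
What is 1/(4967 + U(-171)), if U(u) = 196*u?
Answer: -1/28549 ≈ -3.5028e-5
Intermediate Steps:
1/(4967 + U(-171)) = 1/(4967 + 196*(-171)) = 1/(4967 - 33516) = 1/(-28549) = -1/28549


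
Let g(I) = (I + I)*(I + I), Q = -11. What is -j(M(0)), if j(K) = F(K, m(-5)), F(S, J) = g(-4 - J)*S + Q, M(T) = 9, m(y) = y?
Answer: -25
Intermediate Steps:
g(I) = 4*I² (g(I) = (2*I)*(2*I) = 4*I²)
F(S, J) = -11 + 4*S*(-4 - J)² (F(S, J) = (4*(-4 - J)²)*S - 11 = 4*S*(-4 - J)² - 11 = -11 + 4*S*(-4 - J)²)
j(K) = -11 + 4*K (j(K) = -11 + 4*K*(4 - 5)² = -11 + 4*K*(-1)² = -11 + 4*K*1 = -11 + 4*K)
-j(M(0)) = -(-11 + 4*9) = -(-11 + 36) = -1*25 = -25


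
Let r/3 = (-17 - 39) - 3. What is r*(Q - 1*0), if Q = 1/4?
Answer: -177/4 ≈ -44.250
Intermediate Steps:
Q = 1/4 ≈ 0.25000
r = -177 (r = 3*((-17 - 39) - 3) = 3*(-56 - 3) = 3*(-59) = -177)
r*(Q - 1*0) = -177*(1/4 - 1*0) = -177*(1/4 + 0) = -177*1/4 = -177/4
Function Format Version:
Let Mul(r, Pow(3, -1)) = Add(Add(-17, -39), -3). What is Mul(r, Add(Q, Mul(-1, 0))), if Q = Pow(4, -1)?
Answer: Rational(-177, 4) ≈ -44.250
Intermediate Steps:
Q = Rational(1, 4) ≈ 0.25000
r = -177 (r = Mul(3, Add(Add(-17, -39), -3)) = Mul(3, Add(-56, -3)) = Mul(3, -59) = -177)
Mul(r, Add(Q, Mul(-1, 0))) = Mul(-177, Add(Rational(1, 4), Mul(-1, 0))) = Mul(-177, Add(Rational(1, 4), 0)) = Mul(-177, Rational(1, 4)) = Rational(-177, 4)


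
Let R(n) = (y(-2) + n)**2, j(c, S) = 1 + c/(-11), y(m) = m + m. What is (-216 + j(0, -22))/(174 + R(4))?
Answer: -215/174 ≈ -1.2356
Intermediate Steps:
y(m) = 2*m
j(c, S) = 1 - c/11 (j(c, S) = 1 + c*(-1/11) = 1 - c/11)
R(n) = (-4 + n)**2 (R(n) = (2*(-2) + n)**2 = (-4 + n)**2)
(-216 + j(0, -22))/(174 + R(4)) = (-216 + (1 - 1/11*0))/(174 + (-4 + 4)**2) = (-216 + (1 + 0))/(174 + 0**2) = (-216 + 1)/(174 + 0) = -215/174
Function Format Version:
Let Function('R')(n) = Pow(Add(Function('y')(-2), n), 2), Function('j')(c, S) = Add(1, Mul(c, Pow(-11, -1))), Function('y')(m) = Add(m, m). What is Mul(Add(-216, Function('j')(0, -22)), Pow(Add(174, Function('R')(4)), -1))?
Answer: Rational(-215, 174) ≈ -1.2356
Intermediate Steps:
Function('y')(m) = Mul(2, m)
Function('j')(c, S) = Add(1, Mul(Rational(-1, 11), c)) (Function('j')(c, S) = Add(1, Mul(c, Rational(-1, 11))) = Add(1, Mul(Rational(-1, 11), c)))
Function('R')(n) = Pow(Add(-4, n), 2) (Function('R')(n) = Pow(Add(Mul(2, -2), n), 2) = Pow(Add(-4, n), 2))
Mul(Add(-216, Function('j')(0, -22)), Pow(Add(174, Function('R')(4)), -1)) = Mul(Add(-216, Add(1, Mul(Rational(-1, 11), 0))), Pow(Add(174, Pow(Add(-4, 4), 2)), -1)) = Mul(Add(-216, Add(1, 0)), Pow(Add(174, Pow(0, 2)), -1)) = Mul(Add(-216, 1), Pow(Add(174, 0), -1)) = Mul(-215, Pow(174, -1)) = Mul(-215, Rational(1, 174)) = Rational(-215, 174)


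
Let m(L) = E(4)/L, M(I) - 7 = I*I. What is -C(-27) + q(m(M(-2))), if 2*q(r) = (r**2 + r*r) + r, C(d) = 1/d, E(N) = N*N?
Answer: 9409/3267 ≈ 2.8800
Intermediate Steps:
M(I) = 7 + I**2 (M(I) = 7 + I*I = 7 + I**2)
E(N) = N**2
m(L) = 16/L (m(L) = 4**2/L = 16/L)
q(r) = r**2 + r/2 (q(r) = ((r**2 + r*r) + r)/2 = ((r**2 + r**2) + r)/2 = (2*r**2 + r)/2 = (r + 2*r**2)/2 = r**2 + r/2)
-C(-27) + q(m(M(-2))) = -1/(-27) + (16/(7 + (-2)**2))*(1/2 + 16/(7 + (-2)**2)) = -1*(-1/27) + (16/(7 + 4))*(1/2 + 16/(7 + 4)) = 1/27 + (16/11)*(1/2 + 16/11) = 1/27 + (16*(1/11))*(1/2 + 16*(1/11)) = 1/27 + 16*(1/2 + 16/11)/11 = 1/27 + (16/11)*(43/22) = 1/27 + 344/121 = 9409/3267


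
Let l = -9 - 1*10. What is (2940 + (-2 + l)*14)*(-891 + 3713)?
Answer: 7467012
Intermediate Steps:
l = -19 (l = -9 - 10 = -19)
(2940 + (-2 + l)*14)*(-891 + 3713) = (2940 + (-2 - 19)*14)*(-891 + 3713) = (2940 - 21*14)*2822 = (2940 - 294)*2822 = 2646*2822 = 7467012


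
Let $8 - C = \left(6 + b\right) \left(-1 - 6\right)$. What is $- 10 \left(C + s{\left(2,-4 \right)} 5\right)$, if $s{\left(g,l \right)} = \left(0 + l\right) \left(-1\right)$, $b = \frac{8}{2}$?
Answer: $-980$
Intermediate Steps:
$b = 4$ ($b = 8 \cdot \frac{1}{2} = 4$)
$s{\left(g,l \right)} = - l$ ($s{\left(g,l \right)} = l \left(-1\right) = - l$)
$C = 78$ ($C = 8 - \left(6 + 4\right) \left(-1 - 6\right) = 8 - 10 \left(-7\right) = 8 - -70 = 8 + 70 = 78$)
$- 10 \left(C + s{\left(2,-4 \right)} 5\right) = - 10 \left(78 + \left(-1\right) \left(-4\right) 5\right) = - 10 \left(78 + 4 \cdot 5\right) = - 10 \left(78 + 20\right) = \left(-10\right) 98 = -980$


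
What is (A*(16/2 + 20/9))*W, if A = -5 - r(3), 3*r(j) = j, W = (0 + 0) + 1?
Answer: -184/3 ≈ -61.333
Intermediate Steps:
W = 1 (W = 0 + 1 = 1)
r(j) = j/3
A = -6 (A = -5 - 3/3 = -5 - 1*1 = -5 - 1 = -6)
(A*(16/2 + 20/9))*W = -6*(16/2 + 20/9)*1 = -6*(16*(½) + 20*(⅑))*1 = -6*(8 + 20/9)*1 = -6*92/9*1 = -184/3*1 = -184/3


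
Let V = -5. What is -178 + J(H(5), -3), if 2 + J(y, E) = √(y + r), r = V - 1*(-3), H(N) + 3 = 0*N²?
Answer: -180 + I*√5 ≈ -180.0 + 2.2361*I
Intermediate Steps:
H(N) = -3 (H(N) = -3 + 0*N² = -3 + 0 = -3)
r = -2 (r = -5 - 1*(-3) = -5 + 3 = -2)
J(y, E) = -2 + √(-2 + y) (J(y, E) = -2 + √(y - 2) = -2 + √(-2 + y))
-178 + J(H(5), -3) = -178 + (-2 + √(-2 - 3)) = -178 + (-2 + √(-5)) = -178 + (-2 + I*√5) = -180 + I*√5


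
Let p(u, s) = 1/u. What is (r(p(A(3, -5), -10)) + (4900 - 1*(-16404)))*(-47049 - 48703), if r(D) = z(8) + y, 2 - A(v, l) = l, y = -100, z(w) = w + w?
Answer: -2031857440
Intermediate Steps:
z(w) = 2*w
A(v, l) = 2 - l
r(D) = -84 (r(D) = 2*8 - 100 = 16 - 100 = -84)
(r(p(A(3, -5), -10)) + (4900 - 1*(-16404)))*(-47049 - 48703) = (-84 + (4900 - 1*(-16404)))*(-47049 - 48703) = (-84 + (4900 + 16404))*(-95752) = (-84 + 21304)*(-95752) = 21220*(-95752) = -2031857440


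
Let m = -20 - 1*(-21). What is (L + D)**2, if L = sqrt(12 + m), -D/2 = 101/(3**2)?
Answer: 41857/81 - 404*sqrt(13)/9 ≈ 354.90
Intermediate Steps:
m = 1 (m = -20 + 21 = 1)
D = -202/9 (D = -202/(3**2) = -202/9 ≈ -22.444)
L = sqrt(13) (L = sqrt(12 + 1) = sqrt(13) ≈ 3.6056)
(L + D)**2 = (sqrt(13) - 202/9)**2 = (-202/9 + sqrt(13))**2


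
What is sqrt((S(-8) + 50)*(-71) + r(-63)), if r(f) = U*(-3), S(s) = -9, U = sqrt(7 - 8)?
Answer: sqrt(-2911 - 3*I) ≈ 0.0278 - 53.954*I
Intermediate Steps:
U = I (U = sqrt(-1) = I ≈ 1.0*I)
r(f) = -3*I (r(f) = I*(-3) = -3*I)
sqrt((S(-8) + 50)*(-71) + r(-63)) = sqrt((-9 + 50)*(-71) - 3*I) = sqrt(41*(-71) - 3*I) = sqrt(-2911 - 3*I)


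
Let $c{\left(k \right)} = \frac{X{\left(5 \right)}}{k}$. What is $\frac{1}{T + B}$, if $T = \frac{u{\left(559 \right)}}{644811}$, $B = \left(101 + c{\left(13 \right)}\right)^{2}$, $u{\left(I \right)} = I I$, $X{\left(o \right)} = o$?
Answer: $\frac{108973059}{1120169472853} \approx 9.7283 \cdot 10^{-5}$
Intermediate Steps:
$u{\left(I \right)} = I^{2}$
$c{\left(k \right)} = \frac{5}{k}$
$B = \frac{1737124}{169}$ ($B = \left(101 + \frac{5}{13}\right)^{2} = \left(\frac{1318}{13}\right)^{2} = \frac{1737124}{169} \approx 10279.0$)
$T = \frac{312481}{644811}$ ($T = \frac{559^{2}}{644811} = 312481 \cdot \frac{1}{644811} = \frac{312481}{644811} \approx 0.48461$)
$\frac{1}{T + B} = \frac{1}{\frac{312481}{644811} + \frac{1737124}{169}} = \frac{1}{\frac{1120169472853}{108973059}} = \frac{108973059}{1120169472853}$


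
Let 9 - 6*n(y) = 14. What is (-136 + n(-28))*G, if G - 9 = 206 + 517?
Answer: -100162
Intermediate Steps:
n(y) = -5/6 (n(y) = 3/2 - 1/6*14 = 3/2 - 7/3 = -5/6)
G = 732 (G = 9 + (206 + 517) = 9 + 723 = 732)
(-136 + n(-28))*G = (-136 - 5/6)*732 = -821/6*732 = -100162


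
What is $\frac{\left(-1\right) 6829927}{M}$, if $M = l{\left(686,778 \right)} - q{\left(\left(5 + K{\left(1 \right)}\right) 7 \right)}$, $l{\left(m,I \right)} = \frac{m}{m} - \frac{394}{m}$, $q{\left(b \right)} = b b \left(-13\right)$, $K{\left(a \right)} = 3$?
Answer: $- \frac{2342664961}{13983570} \approx -167.53$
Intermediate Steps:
$q{\left(b \right)} = - 13 b^{2}$ ($q{\left(b \right)} = b^{2} \left(-13\right) = - 13 b^{2}$)
$l{\left(m,I \right)} = 1 - \frac{394}{m}$
$M = \frac{13983570}{343}$ ($M = \frac{-394 + 686}{686} - - 13 \left(\left(5 + 3\right) 7\right)^{2} = \frac{1}{686} \cdot 292 - - 13 \left(8 \cdot 7\right)^{2} = \frac{146}{343} - - 13 \cdot 56^{2} = \frac{146}{343} - \left(-13\right) 3136 = \frac{146}{343} - -40768 = \frac{146}{343} + 40768 = \frac{13983570}{343} \approx 40768.0$)
$\frac{\left(-1\right) 6829927}{M} = \frac{\left(-1\right) 6829927}{\frac{13983570}{343}} = \left(-6829927\right) \frac{343}{13983570} = - \frac{2342664961}{13983570}$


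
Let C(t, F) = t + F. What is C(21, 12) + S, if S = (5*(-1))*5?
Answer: 8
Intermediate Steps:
C(t, F) = F + t
S = -25 (S = -5*5 = -25)
C(21, 12) + S = (12 + 21) - 25 = 33 - 25 = 8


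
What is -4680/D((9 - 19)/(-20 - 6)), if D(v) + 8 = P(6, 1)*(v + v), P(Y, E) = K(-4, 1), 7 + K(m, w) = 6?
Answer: 10140/19 ≈ 533.68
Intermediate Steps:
K(m, w) = -1 (K(m, w) = -7 + 6 = -1)
P(Y, E) = -1
D(v) = -8 - 2*v (D(v) = -8 - (v + v) = -8 - 2*v)
-4680/D((9 - 19)/(-20 - 6)) = -4680/(-8 - 2*(9 - 19)/(-20 - 6)) = -4680/(-8 - (-20)/(-26)) = -4680/(-8 - (-20)*(-1)/26) = -4680/(-8 - 2*5/13) = -4680/(-8 - 10/13) = -4680/(-114/13) = -4680*(-13/114) = 10140/19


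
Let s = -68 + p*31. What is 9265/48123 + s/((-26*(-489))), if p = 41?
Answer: 58562393/203945274 ≈ 0.28715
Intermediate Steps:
s = 1203 (s = -68 + 41*31 = -68 + 1271 = 1203)
9265/48123 + s/((-26*(-489))) = 9265/48123 + 1203/((-26*(-489))) = 9265*(1/48123) + 1203/12714 = 9265/48123 + 1203*(1/12714) = 9265/48123 + 401/4238 = 58562393/203945274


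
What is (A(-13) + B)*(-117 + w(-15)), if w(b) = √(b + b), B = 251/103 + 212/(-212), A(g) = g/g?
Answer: -29367/103 + 251*I*√30/103 ≈ -285.12 + 13.347*I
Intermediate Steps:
A(g) = 1
B = 148/103 (B = 251*(1/103) + 212*(-1/212) = 251/103 - 1 = 148/103 ≈ 1.4369)
w(b) = √2*√b (w(b) = √(2*b) = √2*√b)
(A(-13) + B)*(-117 + w(-15)) = (1 + 148/103)*(-117 + √2*√(-15)) = 251*(-117 + √2*(I*√15))/103 = 251*(-117 + I*√30)/103 = -29367/103 + 251*I*√30/103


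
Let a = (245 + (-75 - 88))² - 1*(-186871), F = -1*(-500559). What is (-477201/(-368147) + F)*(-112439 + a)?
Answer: 14955409125628344/368147 ≈ 4.0623e+10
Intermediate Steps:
F = 500559
a = 193595 (a = (245 - 163)² + 186871 = 82² + 186871 = 6724 + 186871 = 193595)
(-477201/(-368147) + F)*(-112439 + a) = (-477201/(-368147) + 500559)*(-112439 + 193595) = (-477201*(-1/368147) + 500559)*81156 = (477201/368147 + 500559)*81156 = (184279771374/368147)*81156 = 14955409125628344/368147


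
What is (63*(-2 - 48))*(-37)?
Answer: 116550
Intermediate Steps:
(63*(-2 - 48))*(-37) = (63*(-50))*(-37) = -3150*(-37) = 116550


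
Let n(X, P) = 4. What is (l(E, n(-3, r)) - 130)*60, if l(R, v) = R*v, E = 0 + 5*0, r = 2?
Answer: -7800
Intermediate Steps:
E = 0 (E = 0 + 0 = 0)
(l(E, n(-3, r)) - 130)*60 = (0*4 - 130)*60 = (0 - 130)*60 = -130*60 = -7800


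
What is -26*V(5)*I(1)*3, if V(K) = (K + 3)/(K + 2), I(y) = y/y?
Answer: -624/7 ≈ -89.143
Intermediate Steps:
I(y) = 1
V(K) = (3 + K)/(2 + K)
-26*V(5)*I(1)*3 = -26*((3 + 5)/(2 + 5))*1*3 = -26*(8/7)*1*3 = -208*3/7 = -26*24/7 = -624/7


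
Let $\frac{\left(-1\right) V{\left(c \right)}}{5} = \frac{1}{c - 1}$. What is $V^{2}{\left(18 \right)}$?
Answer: $\frac{25}{289} \approx 0.086505$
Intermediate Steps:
$V{\left(c \right)} = - \frac{5}{-1 + c}$ ($V{\left(c \right)} = - \frac{5}{c - 1} = - \frac{5}{-1 + c}$)
$V^{2}{\left(18 \right)} = \left(- \frac{5}{-1 + 18}\right)^{2} = \left(- \frac{5}{17}\right)^{2} = \frac{25}{289}$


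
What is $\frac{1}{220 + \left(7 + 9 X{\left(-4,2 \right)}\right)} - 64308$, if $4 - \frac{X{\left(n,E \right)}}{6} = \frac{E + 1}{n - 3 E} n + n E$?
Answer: $- \frac{260511703}{4051} \approx -64308.0$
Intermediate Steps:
$X{\left(n,E \right)} = 24 - 6 E n - \frac{6 n \left(1 + E\right)}{n - 3 E}$ ($X{\left(n,E \right)} = 24 - 6 \left(\frac{E + 1}{n - 3 E} n + n E\right) = 24 - 6 \left(\frac{1 + E}{n - 3 E} n + E n\right) = 24 - 6 \left(\frac{n \left(1 + E\right)}{n - 3 E} + E n\right) = 24 - 6 \left(E n + \frac{n \left(1 + E\right)}{n - 3 E}\right) = 24 - \left(6 E n + \frac{6 n \left(1 + E\right)}{n - 3 E}\right) = 24 - 6 E n - \frac{6 n \left(1 + E\right)}{n - 3 E}$)
$\frac{1}{220 + \left(7 + 9 X{\left(-4,2 \right)}\right)} - 64308 = \frac{1}{220 + \left(7 + 9 \frac{6 \left(\left(-3\right) \left(-4\right) + 12 \cdot 2 + 2 \left(-4\right) + 2 \left(-4\right)^{2} - - 12 \cdot 2^{2}\right)}{\left(-1\right) \left(-4\right) + 3 \cdot 2}\right)} - 64308 = \frac{1}{220 + \left(7 + 9 \frac{6 \left(12 + 24 - 8 + 2 \cdot 16 - \left(-12\right) 4\right)}{4 + 6}\right)} - 64308 = \frac{1}{220 + \left(7 + 9 \frac{6 \left(12 + 24 - 8 + 32 + 48\right)}{10}\right)} - 64308 = \frac{1}{220 + \left(7 + 9 \cdot 6 \cdot \frac{1}{10} \cdot 108\right)} - 64308 = \frac{1}{220 + \left(7 + 9 \cdot \frac{324}{5}\right)} - 64308 = \frac{1}{220 + \left(7 + \frac{2916}{5}\right)} - 64308 = \frac{1}{220 + \frac{2951}{5}} - 64308 = \frac{1}{\frac{4051}{5}} - 64308 = \frac{5}{4051} - 64308 = - \frac{260511703}{4051}$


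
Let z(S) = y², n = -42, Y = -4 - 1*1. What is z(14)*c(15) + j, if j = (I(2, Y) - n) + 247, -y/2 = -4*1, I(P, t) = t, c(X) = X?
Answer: 1244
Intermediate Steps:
Y = -5 (Y = -4 - 1 = -5)
y = 8 (y = -(-8) = -2*(-4) = 8)
z(S) = 64 (z(S) = 8² = 64)
j = 284 (j = (-5 - 1*(-42)) + 247 = (-5 + 42) + 247 = 37 + 247 = 284)
z(14)*c(15) + j = 64*15 + 284 = 960 + 284 = 1244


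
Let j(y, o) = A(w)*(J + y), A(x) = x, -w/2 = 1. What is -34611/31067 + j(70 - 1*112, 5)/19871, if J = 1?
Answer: -685207687/617332357 ≈ -1.1099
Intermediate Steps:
w = -2 (w = -2*1 = -2)
j(y, o) = -2 - 2*y (j(y, o) = -2*(1 + y) = -2 - 2*y)
-34611/31067 + j(70 - 1*112, 5)/19871 = -34611/31067 + (-2 - 2*(70 - 1*112))/19871 = -34611*1/31067 + (-2 - 2*(70 - 112))*(1/19871) = -34611/31067 + (-2 - 2*(-42))*(1/19871) = -34611/31067 + (-2 + 84)*(1/19871) = -34611/31067 + 82*(1/19871) = -34611/31067 + 82/19871 = -685207687/617332357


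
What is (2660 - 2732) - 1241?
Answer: -1313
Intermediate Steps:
(2660 - 2732) - 1241 = -72 - 1241 = -1313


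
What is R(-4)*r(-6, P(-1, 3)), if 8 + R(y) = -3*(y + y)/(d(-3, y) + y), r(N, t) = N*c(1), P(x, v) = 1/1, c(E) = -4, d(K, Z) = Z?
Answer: -264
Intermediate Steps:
P(x, v) = 1
r(N, t) = -4*N (r(N, t) = N*(-4) = -4*N)
R(y) = -11 (R(y) = -8 - 3/((y + y)/(y + y)) = -8 - 3/((2*y)/((2*y))) = -8 - 3/((2*y)*(1/(2*y))) = -8 - 3/1 = -8 - 3*1 = -8 - 3 = -11)
R(-4)*r(-6, P(-1, 3)) = -(-44)*(-6) = -11*24 = -264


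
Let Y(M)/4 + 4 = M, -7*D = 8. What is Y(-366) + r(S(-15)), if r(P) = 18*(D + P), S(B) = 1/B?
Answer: -52562/35 ≈ -1501.8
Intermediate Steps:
D = -8/7 (D = -⅐*8 = -8/7 ≈ -1.1429)
Y(M) = -16 + 4*M
r(P) = -144/7 + 18*P (r(P) = 18*(-8/7 + P) = -144/7 + 18*P)
Y(-366) + r(S(-15)) = (-16 + 4*(-366)) + (-144/7 + 18/(-15)) = (-16 - 1464) + (-144/7 + 18*(-1/15)) = -1480 + (-144/7 - 6/5) = -1480 - 762/35 = -52562/35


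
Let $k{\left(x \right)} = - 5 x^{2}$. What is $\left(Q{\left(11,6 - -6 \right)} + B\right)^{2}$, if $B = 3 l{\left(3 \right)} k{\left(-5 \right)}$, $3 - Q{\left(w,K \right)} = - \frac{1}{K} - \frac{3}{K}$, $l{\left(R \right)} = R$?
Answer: $\frac{11323225}{9} \approx 1.2581 \cdot 10^{6}$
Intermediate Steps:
$Q{\left(w,K \right)} = 3 + \frac{4}{K}$ ($Q{\left(w,K \right)} = 3 - \left(- \frac{1}{K} - \frac{3}{K}\right) = 3 - - \frac{4}{K} = 3 + \frac{4}{K}$)
$B = -1125$ ($B = 3 \cdot 3 \left(- 5 \left(-5\right)^{2}\right) = 9 \left(\left(-5\right) 25\right) = 9 \left(-125\right) = -1125$)
$\left(Q{\left(11,6 - -6 \right)} + B\right)^{2} = \left(\left(3 + \frac{4}{6 - -6}\right) - 1125\right)^{2} = \left(\left(3 + \frac{4}{6 + 6}\right) - 1125\right)^{2} = \left(\left(3 + \frac{4}{12}\right) - 1125\right)^{2} = \left(\left(3 + 4 \cdot \frac{1}{12}\right) - 1125\right)^{2} = \left(\left(3 + \frac{1}{3}\right) - 1125\right)^{2} = \left(\frac{10}{3} - 1125\right)^{2} = \left(- \frac{3365}{3}\right)^{2} = \frac{11323225}{9}$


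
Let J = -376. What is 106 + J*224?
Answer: -84118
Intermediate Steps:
106 + J*224 = 106 - 376*224 = 106 - 84224 = -84118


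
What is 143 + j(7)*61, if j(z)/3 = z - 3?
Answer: 875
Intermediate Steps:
j(z) = -9 + 3*z (j(z) = 3*(z - 3) = 3*(-3 + z) = -9 + 3*z)
143 + j(7)*61 = 143 + (-9 + 3*7)*61 = 143 + (-9 + 21)*61 = 143 + 12*61 = 143 + 732 = 875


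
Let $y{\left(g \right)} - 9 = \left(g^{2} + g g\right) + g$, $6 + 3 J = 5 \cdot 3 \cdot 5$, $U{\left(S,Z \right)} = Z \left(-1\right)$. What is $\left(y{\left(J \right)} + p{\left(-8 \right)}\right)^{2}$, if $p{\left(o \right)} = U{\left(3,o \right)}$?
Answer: $1205604$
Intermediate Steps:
$U{\left(S,Z \right)} = - Z$
$p{\left(o \right)} = - o$
$J = 23$ ($J = -2 + \frac{5 \cdot 3 \cdot 5}{3} = -2 + \frac{15 \cdot 5}{3} = -2 + \frac{1}{3} \cdot 75 = -2 + 25 = 23$)
$y{\left(g \right)} = 9 + g + 2 g^{2}$ ($y{\left(g \right)} = 9 + \left(\left(g^{2} + g g\right) + g\right) = 9 + \left(\left(g^{2} + g^{2}\right) + g\right) = 9 + \left(2 g^{2} + g\right) = 9 + \left(g + 2 g^{2}\right) = 9 + g + 2 g^{2}$)
$\left(y{\left(J \right)} + p{\left(-8 \right)}\right)^{2} = \left(\left(9 + 23 + 2 \cdot 23^{2}\right) - -8\right)^{2} = \left(\left(9 + 23 + 2 \cdot 529\right) + 8\right)^{2} = \left(\left(9 + 23 + 1058\right) + 8\right)^{2} = \left(1090 + 8\right)^{2} = 1098^{2} = 1205604$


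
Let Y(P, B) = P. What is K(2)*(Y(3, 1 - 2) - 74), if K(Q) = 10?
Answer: -710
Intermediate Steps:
K(2)*(Y(3, 1 - 2) - 74) = 10*(3 - 74) = 10*(-71) = -710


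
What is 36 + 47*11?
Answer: 553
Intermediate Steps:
36 + 47*11 = 36 + 517 = 553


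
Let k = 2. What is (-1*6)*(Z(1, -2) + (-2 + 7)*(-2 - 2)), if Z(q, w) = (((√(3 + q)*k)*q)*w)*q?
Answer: 168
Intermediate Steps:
Z(q, w) = 2*w*q²*√(3 + q) (Z(q, w) = (((√(3 + q)*2)*q)*w)*q = (((2*√(3 + q))*q)*w)*q = ((2*q*√(3 + q))*w)*q = (2*q*w*√(3 + q))*q = 2*w*q²*√(3 + q))
(-1*6)*(Z(1, -2) + (-2 + 7)*(-2 - 2)) = (-1*6)*(2*(-2)*1²*√(3 + 1) + (-2 + 7)*(-2 - 2)) = -6*(2*(-2)*1*√4 + 5*(-4)) = -6*(2*(-2)*1*2 - 20) = -6*(-8 - 20) = -6*(-28) = 168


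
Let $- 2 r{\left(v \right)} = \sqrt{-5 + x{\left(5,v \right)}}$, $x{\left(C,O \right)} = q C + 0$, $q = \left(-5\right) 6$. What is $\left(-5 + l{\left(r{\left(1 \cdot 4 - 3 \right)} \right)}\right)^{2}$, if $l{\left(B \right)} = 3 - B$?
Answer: $\frac{\left(4 - i \sqrt{155}\right)^{2}}{4} \approx -34.75 - 24.9 i$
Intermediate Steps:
$q = -30$
$x{\left(C,O \right)} = - 30 C$ ($x{\left(C,O \right)} = - 30 C + 0 = - 30 C$)
$r{\left(v \right)} = - \frac{i \sqrt{155}}{2}$ ($r{\left(v \right)} = - \frac{\sqrt{-5 - 150}}{2} = - \frac{\sqrt{-155}}{2} = - \frac{i \sqrt{155}}{2}$)
$\left(-5 + l{\left(r{\left(1 \cdot 4 - 3 \right)} \right)}\right)^{2} = \left(-5 + \left(3 - - \frac{i \sqrt{155}}{2}\right)\right)^{2} = \left(-5 + \left(3 + \frac{i \sqrt{155}}{2}\right)\right)^{2} = \left(-2 + \frac{i \sqrt{155}}{2}\right)^{2}$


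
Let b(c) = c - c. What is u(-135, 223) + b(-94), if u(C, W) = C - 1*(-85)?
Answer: -50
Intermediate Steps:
u(C, W) = 85 + C (u(C, W) = C + 85 = 85 + C)
b(c) = 0
u(-135, 223) + b(-94) = (85 - 135) + 0 = -50 + 0 = -50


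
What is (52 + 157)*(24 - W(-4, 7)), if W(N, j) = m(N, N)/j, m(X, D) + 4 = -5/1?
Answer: 36993/7 ≈ 5284.7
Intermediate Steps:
m(X, D) = -9 (m(X, D) = -4 - 5/1 = -4 - 5*1 = -4 - 5 = -9)
W(N, j) = -9/j
(52 + 157)*(24 - W(-4, 7)) = (52 + 157)*(24 - (-9)/7) = 209*(24 - (-9)/7) = 209*(24 - 1*(-9/7)) = 209*(24 + 9/7) = 209*(177/7) = 36993/7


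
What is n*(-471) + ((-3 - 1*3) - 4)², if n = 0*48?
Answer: 100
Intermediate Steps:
n = 0
n*(-471) + ((-3 - 1*3) - 4)² = 0*(-471) + ((-3 - 1*3) - 4)² = 0 + ((-3 - 3) - 4)² = 0 + (-6 - 4)² = 0 + (-10)² = 0 + 100 = 100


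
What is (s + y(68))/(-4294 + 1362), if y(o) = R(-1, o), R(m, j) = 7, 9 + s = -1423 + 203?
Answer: 611/1466 ≈ 0.41678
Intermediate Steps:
s = -1229 (s = -9 + (-1423 + 203) = -9 - 1220 = -1229)
y(o) = 7
(s + y(68))/(-4294 + 1362) = (-1229 + 7)/(-4294 + 1362) = -1222/(-2932) = -1222*(-1/2932) = 611/1466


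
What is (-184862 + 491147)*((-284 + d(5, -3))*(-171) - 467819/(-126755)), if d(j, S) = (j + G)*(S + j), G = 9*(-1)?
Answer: 387732214028103/25351 ≈ 1.5295e+10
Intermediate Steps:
G = -9
d(j, S) = (-9 + j)*(S + j) (d(j, S) = (j - 9)*(S + j) = (-9 + j)*(S + j))
(-184862 + 491147)*((-284 + d(5, -3))*(-171) - 467819/(-126755)) = (-184862 + 491147)*((-284 + (5**2 - 9*(-3) - 9*5 - 3*5))*(-171) - 467819/(-126755)) = 306285*((-284 + (25 + 27 - 45 - 15))*(-171) - 467819*(-1/126755)) = 306285*((-284 - 8)*(-171) + 467819/126755) = 306285*(-292*(-171) + 467819/126755) = 306285*(49932 + 467819/126755) = 306285*(6329598479/126755) = 387732214028103/25351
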